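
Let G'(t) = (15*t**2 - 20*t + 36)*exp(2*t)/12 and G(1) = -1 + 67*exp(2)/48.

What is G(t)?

G'(t) has the shape u'v + uv' for u = 5*t**2/8 - 35*t/24 + 107/48 and v = exp(2*t) — it is the derivative of the product u*v.
A general antiderivative is (30*t**2 - 70*t + 107)*exp(2*t)/48 + C.
The condition gives C = -1 + 67*exp(2)/48 - (67*exp(2)/48) = -1.
So G(t) = 5*t**2*exp(2*t)/8 - 35*t*exp(2*t)/24 + 107*exp(2*t)/48 - 1.
Check: d/dt[5*t**2*exp(2*t)/8 - 35*t*exp(2*t)/24 + 107*exp(2*t)/48 - 1] = 5*t**2*exp(2*t)/4 - 5*t*exp(2*t)/3 + 3*exp(2*t), which equals G'(t).

G(t) = 5*t**2*exp(2*t)/8 - 35*t*exp(2*t)/24 + 107*exp(2*t)/48 - 1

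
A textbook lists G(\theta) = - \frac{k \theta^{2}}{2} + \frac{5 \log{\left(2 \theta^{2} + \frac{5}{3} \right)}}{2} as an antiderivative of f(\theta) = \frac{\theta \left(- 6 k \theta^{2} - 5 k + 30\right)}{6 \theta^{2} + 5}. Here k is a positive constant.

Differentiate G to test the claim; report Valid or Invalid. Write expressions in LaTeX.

Valid: G'(\theta) = f(\theta).

d/d\theta[G] = \frac{- 6 k \theta^{3} - 5 k \theta + 30 \theta}{6 \theta^{2} + 5}
This equals f(\theta) exactly, so the claim holds.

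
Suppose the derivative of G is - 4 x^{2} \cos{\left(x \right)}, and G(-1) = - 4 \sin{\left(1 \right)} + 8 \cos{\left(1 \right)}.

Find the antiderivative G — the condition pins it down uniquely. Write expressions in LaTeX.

G(x) = - 4 \left(x^{2} \sin{\left(x \right)} + 2 x \cos{\left(x \right)} - 2 \sin{\left(x \right)}\right)

The proposed G(x) is checked by its d/dx: the result must match the given G'(x).
A general antiderivative is - 4 x^{2} \sin{\left(x \right)} - 8 x \cos{\left(x \right)} + 8 \sin{\left(x \right)} + C.
The condition gives C = - 4 \sin{\left(1 \right)} + 8 \cos{\left(1 \right)} - (- 4 \sin{\left(1 \right)} + 8 \cos{\left(1 \right)}) = 0.
So G(x) = - 4 \left(x^{2} \sin{\left(x \right)} + 2 x \cos{\left(x \right)} - 2 \sin{\left(x \right)}\right).
Check: d/dx[- 4 \left(x^{2} \sin{\left(x \right)} + 2 x \cos{\left(x \right)} - 2 \sin{\left(x \right)}\right)] = - 4 x^{2} \cos{\left(x \right)} = G'(x).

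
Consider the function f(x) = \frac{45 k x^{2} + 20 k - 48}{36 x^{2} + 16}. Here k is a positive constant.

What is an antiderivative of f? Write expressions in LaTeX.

An antiderivative is F(x) = \frac{5 k x - 8 \operatorname{atan}{\left(\frac{3 x}{2} \right)}}{4}.

A candidate is checked by its d/dx: the result must match f(x).
Check: d/dx[\frac{5 k x - 8 \operatorname{atan}{\left(\frac{3 x}{2} \right)}}{4}] = \frac{45 k x^{2} + 20 k - 48}{36 x^{2} + 16} = f(x).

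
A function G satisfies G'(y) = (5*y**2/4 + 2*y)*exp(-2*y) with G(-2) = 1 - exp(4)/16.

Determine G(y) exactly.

G(y) = (-10*y**2 - 26*y - 13)*exp(-2*y)/16 + 1

G'(y) has the shape u'v + uv' for u = -5*y**2/8 - 13*y/8 - 13/16 and v = exp(-2*y) — it is the derivative of the product u*v.
A general antiderivative is (-10*y**2 - 26*y - 13)*exp(-2*y)/16 + C.
The condition gives C = 1 - exp(4)/16 - (-exp(4)/16) = 1.
So G(y) = (-10*y**2 - 26*y - 13)*exp(-2*y)/16 + 1.
Check: d/dy[(-10*y**2 - 26*y - 13)*exp(-2*y)/16 + 1] = (5*y**2 + 8*y)*exp(-2*y)/4, which equals G'(y).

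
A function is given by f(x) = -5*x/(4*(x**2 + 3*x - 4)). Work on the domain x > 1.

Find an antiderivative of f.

Factor the denominator (4*(x - 1)*(x + 4)) and decompose: f = -1/(x + 4) - 1/(4*(x - 1)); each piece integrates to a log, atan, or power term.
Check: d/dx[-log(x - 1)/4 - log(x + 4)] = -5*x/(4*x**2 + 12*x - 16), which equals f(x).

An antiderivative is F(x) = -log(x - 1)/4 - log(x + 4).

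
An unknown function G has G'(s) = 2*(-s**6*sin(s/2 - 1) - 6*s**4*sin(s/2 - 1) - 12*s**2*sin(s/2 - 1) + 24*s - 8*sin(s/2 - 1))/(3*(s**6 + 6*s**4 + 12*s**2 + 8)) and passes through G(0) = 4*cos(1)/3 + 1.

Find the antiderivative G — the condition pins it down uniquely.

Check a candidate G(s) by differentiating: d/ds[G] must match the given G'(s).
A general antiderivative is 4*cos(s/2 - 1)/3 - 2/(s**4/2 + 2*s**2 + 2) + C.
The condition gives C = 4*cos(1)/3 + 1 - (-1 + 4*cos(1)/3) = 2.
So G(s) = 4*cos(s/2 - 1)/3 + 2 - 2/(s**4/2 + 2*s**2 + 2).
Check: d/ds[4*cos(s/2 - 1)/3 + 2 - 2/(s**4/2 + 2*s**2 + 2)] = (-2*s**6*sin(s/2 - 1) - 12*s**4*sin(s/2 - 1) - 24*s**2*sin(s/2 - 1) + 48*s - 16*sin(s/2 - 1))/(3*s**6 + 18*s**4 + 36*s**2 + 24), which equals G'(s).

G(s) = 4*cos(s/2 - 1)/3 + 2 - 2/(s**4/2 + 2*s**2 + 2)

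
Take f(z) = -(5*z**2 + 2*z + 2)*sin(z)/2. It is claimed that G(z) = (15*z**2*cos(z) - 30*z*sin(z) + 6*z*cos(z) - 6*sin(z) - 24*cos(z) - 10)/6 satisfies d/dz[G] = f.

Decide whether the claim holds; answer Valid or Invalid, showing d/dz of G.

d/dz[G] = -5*z**2*sin(z)/2 - z*sin(z) - sin(z)
This equals f(z) exactly, so the claim holds.

Valid - the claim checks out under differentiation.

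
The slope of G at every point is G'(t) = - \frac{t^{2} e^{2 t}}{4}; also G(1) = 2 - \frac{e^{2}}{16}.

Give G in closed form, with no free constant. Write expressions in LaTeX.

G(t) = - \frac{2 t^{2} e^{2 t} - 2 t e^{2 t} + e^{2 t} - 32}{16}

G'(t) has the shape u'v + uv' for u = - \frac{t^{2}}{8} + \frac{t}{8} - \frac{1}{16} and v = e^{2 t} — it is the derivative of the product u*v.
A general antiderivative is \frac{\left(- 2 t^{2} + 2 t - 1\right) e^{2 t}}{16} + C.
The condition gives C = 2 - \frac{e^{2}}{16} - (- \frac{e^{2}}{16}) = 2.
So G(t) = - \frac{2 t^{2} e^{2 t} - 2 t e^{2 t} + e^{2 t} - 32}{16}.
Check: d/dt[- \frac{2 t^{2} e^{2 t} - 2 t e^{2 t} + e^{2 t} - 32}{16}] = - \frac{t^{2} e^{2 t}}{4} = G'(t).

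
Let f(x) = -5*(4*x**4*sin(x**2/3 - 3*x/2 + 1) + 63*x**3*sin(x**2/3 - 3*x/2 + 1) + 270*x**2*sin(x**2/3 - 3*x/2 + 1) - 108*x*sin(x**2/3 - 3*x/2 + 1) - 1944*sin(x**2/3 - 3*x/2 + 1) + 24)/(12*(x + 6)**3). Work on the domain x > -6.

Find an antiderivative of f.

A first test for any F(x): its x-derivative must equal f(x) identically.
Check: d/dx[5*cos(x**2/3 - 3*x/2 + 1)/2 + 5/(x + 6)**2] = (-20*x**4*sin(x**2/3 - 3*x/2 + 1) - 315*x**3*sin(x**2/3 - 3*x/2 + 1) - 1350*x**2*sin(x**2/3 - 3*x/2 + 1) + 540*x*sin(x**2/3 - 3*x/2 + 1) + 9720*sin(x**2/3 - 3*x/2 + 1) - 120)/(12*x**3 + 216*x**2 + 1296*x + 2592), which equals f(x).

An antiderivative is F(x) = 5*cos(x**2/3 - 3*x/2 + 1)/2 + 5/(x + 6)**2.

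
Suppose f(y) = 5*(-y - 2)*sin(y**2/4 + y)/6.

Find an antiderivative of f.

The substitution u = y**2/4 + y works: f is exactly (dF/du)*(du/dy) for that inner function.
Check: d/dy[5*cos(y**2/4 + y)/3] = -5*y*sin(y**2/4 + y)/6 - 5*sin(y**2/4 + y)/3, which equals f(y).

An antiderivative is F(y) = 5*cos(y**2/4 + y)/3.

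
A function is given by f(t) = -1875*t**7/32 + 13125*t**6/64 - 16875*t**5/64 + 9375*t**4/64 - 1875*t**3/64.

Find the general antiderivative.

The substitution u = -5*t**2/4 + 5*t/4 works: f is exactly (dF/du)*(du/dt) for that inner function.
Check: d/dt[-1875*t**8/256 + 1875*t**7/64 - 5625*t**6/128 + 1875*t**5/64 - 1875*t**4/256] = -1875*t**7/32 + 13125*t**6/64 - 16875*t**5/64 + 9375*t**4/64 - 1875*t**3/64 = f(t).

F(t) = -1875*t**8/256 + 1875*t**7/64 - 5625*t**6/128 + 1875*t**5/64 - 1875*t**4/256 + C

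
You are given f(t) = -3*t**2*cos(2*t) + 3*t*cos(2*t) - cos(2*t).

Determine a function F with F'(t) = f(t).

An antiderivative is F(t) = -3*t**2*sin(2*t)/2 + 3*t*sin(2*t)/2 - 3*t*cos(2*t)/2 + sin(2*t)/4 + 3*cos(2*t)/4.

The integrand splits into summands that can be handled one at a time.
Check: d/dt[-3*t**2*sin(2*t)/2 + 3*t*sin(2*t)/2 - 3*t*cos(2*t)/2 + sin(2*t)/4 + 3*cos(2*t)/4] = -3*t**2*cos(2*t) + 3*t*cos(2*t) - cos(2*t) = f(t).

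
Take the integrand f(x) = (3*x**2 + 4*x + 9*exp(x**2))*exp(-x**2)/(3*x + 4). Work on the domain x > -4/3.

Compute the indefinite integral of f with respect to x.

F(x) = 3*log(3*x/2 + 2) - exp(-x**2)/2 + C

Whatever form F(x) takes, F'(x) = f(x) is non-negotiable.
Check: d/dx[3*log(3*x/2 + 2) - exp(-x**2)/2] = (3*x**2 + 4*x + 9*exp(x**2))/(3*x*exp(x**2) + 4*exp(x**2)), which equals f(x).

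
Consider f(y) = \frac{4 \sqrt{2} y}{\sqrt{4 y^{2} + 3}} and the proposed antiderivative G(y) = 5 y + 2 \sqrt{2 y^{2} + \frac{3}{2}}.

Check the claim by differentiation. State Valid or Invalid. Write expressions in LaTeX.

d/dy[G] = \frac{4 \sqrt{2} y + 5 \sqrt{4 y^{2} + 3}}{\sqrt{4 y^{2} + 3}}
d/dy[G] - f(y) = 5 != 0.

Invalid: d/dy[G] - f = 5, which is not 0.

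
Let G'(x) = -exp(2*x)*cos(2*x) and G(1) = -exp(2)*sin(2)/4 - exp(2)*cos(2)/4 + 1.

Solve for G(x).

Differentiate the proposed G(x) back; it has to land on the given G'(x).
A general antiderivative is -exp(2*x)*sin(2*x)/4 - exp(2*x)*cos(2*x)/4 + C.
The condition gives C = -exp(2)*sin(2)/4 - exp(2)*cos(2)/4 + 1 - (-exp(2)*sin(2)/4 - exp(2)*cos(2)/4) = 1.
So G(x) = -exp(2*x)*sin(2*x)/4 - exp(2*x)*cos(2*x)/4 + 1.
Check: d/dx[-exp(2*x)*sin(2*x)/4 - exp(2*x)*cos(2*x)/4 + 1] = -exp(2*x)*cos(2*x) = G'(x).

G(x) = -exp(2*x)*sin(2*x)/4 - exp(2*x)*cos(2*x)/4 + 1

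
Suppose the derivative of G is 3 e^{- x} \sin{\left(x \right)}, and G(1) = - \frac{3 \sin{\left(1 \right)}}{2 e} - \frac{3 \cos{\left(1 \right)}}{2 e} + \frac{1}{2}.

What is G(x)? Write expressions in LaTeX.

G(x) = \frac{1}{2} - \frac{3 e^{- x} \sin{\left(x \right)}}{2} - \frac{3 e^{- x} \cos{\left(x \right)}}{2}

The proposed G(x) is checked by its d/dx: the result must match the given G'(x).
A general antiderivative is - \frac{3 e^{- x} \sin{\left(x \right)}}{2} - \frac{3 e^{- x} \cos{\left(x \right)}}{2} + C.
The condition gives C = - \frac{3 \sin{\left(1 \right)}}{2 e} - \frac{3 \cos{\left(1 \right)}}{2 e} + \frac{1}{2} - (- \frac{3 \sin{\left(1 \right)}}{2 e} - \frac{3 \cos{\left(1 \right)}}{2 e}) = \frac{1}{2}.
So G(x) = \frac{1}{2} - \frac{3 e^{- x} \sin{\left(x \right)}}{2} - \frac{3 e^{- x} \cos{\left(x \right)}}{2}.
Check: d/dx[\frac{1}{2} - \frac{3 e^{- x} \sin{\left(x \right)}}{2} - \frac{3 e^{- x} \cos{\left(x \right)}}{2}] = 3 e^{- x} \sin{\left(x \right)} = G'(x).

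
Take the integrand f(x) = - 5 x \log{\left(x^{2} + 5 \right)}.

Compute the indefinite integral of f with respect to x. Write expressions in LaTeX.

A candidate is checked by its d/dx: the result must match f(x).
Check: d/dx[\frac{5 \left(- x^{2} \log{\left(x^{2} + 5 \right)} + x^{2} - 5 \log{\left(x^{2} + 5 \right)}\right)}{2}] = - 5 x \log{\left(x^{2} + 5 \right)} = f(x).

F(x) = \frac{5 \left(- x^{2} \log{\left(x^{2} + 5 \right)} + x^{2} - 5 \log{\left(x^{2} + 5 \right)}\right)}{2} + C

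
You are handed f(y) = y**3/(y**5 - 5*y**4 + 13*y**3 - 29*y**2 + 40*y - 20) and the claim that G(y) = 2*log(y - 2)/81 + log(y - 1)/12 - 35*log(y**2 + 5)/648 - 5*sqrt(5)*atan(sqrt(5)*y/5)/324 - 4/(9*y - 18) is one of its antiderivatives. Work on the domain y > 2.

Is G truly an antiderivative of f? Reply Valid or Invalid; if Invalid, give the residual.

Invalid: d/dy[G] - f = -y**3/(2*y**5 - 10*y**4 + 26*y**3 - 58*y**2 + 80*y - 40), which is not 0.

d/dy[G] = y**3/(2*y**5 - 10*y**4 + 26*y**3 - 58*y**2 + 80*y - 40)
d/dy[G] - f(y) = -y**3/(2*y**5 - 10*y**4 + 26*y**3 - 58*y**2 + 80*y - 40) != 0.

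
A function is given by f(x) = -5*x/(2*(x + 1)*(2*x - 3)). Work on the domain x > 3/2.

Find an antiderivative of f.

Factor the denominator (2*(x + 1)*(2*x - 3)) and decompose: f = -3/(2*(2*x - 3)) - 1/(2*(x + 1)); each piece integrates to a log, atan, or power term.
Check: d/dx[-3*log(x - 3/2)/4 - log(x + 1)/2] = -5*x/(4*x**2 - 2*x - 6), which equals f(x).

An antiderivative is F(x) = -3*log(x - 3/2)/4 - log(x + 1)/2.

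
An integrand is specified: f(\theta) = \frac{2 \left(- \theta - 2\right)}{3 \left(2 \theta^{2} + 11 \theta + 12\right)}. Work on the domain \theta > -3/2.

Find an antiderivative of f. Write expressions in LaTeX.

An antiderivative is F(\theta) = - \frac{\log{\left(\theta + \frac{3}{2} \right)}}{15} - \frac{4 \log{\left(\theta + 4 \right)}}{15}.

The denominator factors as 3 \left(\theta + 4\right) \left(2 \theta + 3\right); partial fractions split f into directly integrable pieces: - \frac{2}{15 \left(2 \theta + 3\right)} - \frac{4}{15 \left(\theta + 4\right)}.
Check: d/d\theta[- \frac{\log{\left(\theta + \frac{3}{2} \right)}}{15} - \frac{4 \log{\left(\theta + 4 \right)}}{15}] = \frac{- 2 \theta - 4}{6 \theta^{2} + 33 \theta + 36}, which equals f(\theta).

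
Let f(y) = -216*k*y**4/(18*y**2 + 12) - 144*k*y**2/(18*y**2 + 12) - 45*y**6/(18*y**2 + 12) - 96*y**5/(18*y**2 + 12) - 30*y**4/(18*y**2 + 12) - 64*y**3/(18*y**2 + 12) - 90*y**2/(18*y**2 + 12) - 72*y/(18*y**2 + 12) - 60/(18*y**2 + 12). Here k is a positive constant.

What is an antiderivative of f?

Integrate term by term and add the pieces.
Check: d/dy[-(24*k*y**3 + 3*y**5 + 8*y**4 + 30*y + 12*log(3*y**2 + 2) - 24)/6] = (-216*k*y**4 - 144*k*y**2 - 45*y**6 - 96*y**5 - 30*y**4 - 64*y**3 - 90*y**2 - 72*y - 60)/(18*y**2 + 12), which equals f(y).

An antiderivative is F(y) = -(24*k*y**3 + 3*y**5 + 8*y**4 + 30*y + 12*log(3*y**2 + 2) - 24)/6.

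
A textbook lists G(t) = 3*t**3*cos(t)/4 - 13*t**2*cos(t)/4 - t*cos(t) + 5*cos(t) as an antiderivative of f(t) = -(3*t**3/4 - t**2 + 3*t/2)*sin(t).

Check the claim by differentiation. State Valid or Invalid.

Invalid: d/dt[G] - f = 9*t**2*sin(t)/4 + 9*t**2*cos(t)/4 + 5*t*sin(t)/2 - 13*t*cos(t)/2 - 5*sin(t) - cos(t), which is not 0.

d/dt[G] = -3*t**3*sin(t)/4 + 13*t**2*sin(t)/4 + 9*t**2*cos(t)/4 + t*sin(t) - 13*t*cos(t)/2 - 5*sin(t) - cos(t)
d/dt[G] - f(t) = 9*t**2*sin(t)/4 + 9*t**2*cos(t)/4 + 5*t*sin(t)/2 - 13*t*cos(t)/2 - 5*sin(t) - cos(t) != 0.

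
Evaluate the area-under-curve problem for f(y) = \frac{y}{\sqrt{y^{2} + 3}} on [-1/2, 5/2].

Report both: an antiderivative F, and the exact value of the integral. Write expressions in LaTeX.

Antiderivative: F(y) = \sqrt{y^{2} + 3}; value = - \frac{\sqrt{13}}{2} + \frac{\sqrt{37}}{2}

The substitution u = y^{2} + 3 works: f is exactly (dF/du)*(du/dy) for that inner function.
F(y) = \sqrt{y^{2} + 3} is an antiderivative of f.
Check: d/dy[\sqrt{y^{2} + 3}] = \frac{y}{\sqrt{y^{2} + 3}} = f(y).
F(5/2) = \frac{\sqrt{37}}{2}; F(-1/2) = \frac{\sqrt{13}}{2}.
Integral = F(5/2) - F(-1/2) = - \frac{\sqrt{13}}{2} + \frac{\sqrt{37}}{2}.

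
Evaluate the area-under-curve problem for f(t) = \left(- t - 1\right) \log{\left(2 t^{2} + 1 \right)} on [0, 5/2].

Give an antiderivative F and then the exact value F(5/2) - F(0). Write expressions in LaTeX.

Since d/dt undoes antidifferentiation here, F'(t) = f(t) is required of F(t).
F(t) = - \frac{2 t^{2} \log{\left(2 t^{2} + 1 \right)} - 2 t^{2} + 4 t \log{\left(2 t^{2} + 1 \right)} - 8 t + \log{\left(t^{2} + \frac{1}{2} \right)} + 4 \sqrt{2} \operatorname{atan}{\left(\sqrt{2} t \right)}}{4} is an antiderivative of f.
Check: d/dt[- \frac{2 t^{2} \log{\left(2 t^{2} + 1 \right)} - 2 t^{2} + 4 t \log{\left(2 t^{2} + 1 \right)} - 8 t + \log{\left(t^{2} + \frac{1}{2} \right)} + 4 \sqrt{2} \operatorname{atan}{\left(\sqrt{2} t \right)}}{4}] = - t \log{\left(2 t^{2} + 1 \right)} - \log{\left(2 t^{2} + 1 \right)}, which equals f(t).
F(5/2) = - \frac{45 \log{\left(\frac{27}{2} \right)}}{8} - \sqrt{2} \operatorname{atan}{\left(\frac{5 \sqrt{2}}{2} \right)} - \frac{\log{\left(\frac{27}{4} \right)}}{4} + \frac{65}{8}; F(0) = \frac{\log{\left(2 \right)}}{4}.
Integral = F(5/2) - F(0) = - \frac{45 \log{\left(\frac{27}{2} \right)}}{8} - \sqrt{2} \operatorname{atan}{\left(\frac{5 \sqrt{2}}{2} \right)} - \frac{\log{\left(\frac{27}{4} \right)}}{4} - \frac{\log{\left(2 \right)}}{4} + \frac{65}{8}.

Antiderivative: F(t) = - \frac{2 t^{2} \log{\left(2 t^{2} + 1 \right)} - 2 t^{2} + 4 t \log{\left(2 t^{2} + 1 \right)} - 8 t + \log{\left(t^{2} + \frac{1}{2} \right)} + 4 \sqrt{2} \operatorname{atan}{\left(\sqrt{2} t \right)}}{4}; value = - \frac{45 \log{\left(\frac{27}{2} \right)}}{8} - \sqrt{2} \operatorname{atan}{\left(\frac{5 \sqrt{2}}{2} \right)} - \frac{\log{\left(\frac{27}{4} \right)}}{4} - \frac{\log{\left(2 \right)}}{4} + \frac{65}{8}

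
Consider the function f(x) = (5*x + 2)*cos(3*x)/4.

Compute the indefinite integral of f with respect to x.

A first test for any F(x): its x-derivative must equal f(x) identically.
Check: d/dx[5*x*sin(3*x)/12 + sin(3*x)/6 + 5*cos(3*x)/36] = 5*x*cos(3*x)/4 + cos(3*x)/2, which equals f(x).

F(x) = 5*x*sin(3*x)/12 + sin(3*x)/6 + 5*cos(3*x)/36 + C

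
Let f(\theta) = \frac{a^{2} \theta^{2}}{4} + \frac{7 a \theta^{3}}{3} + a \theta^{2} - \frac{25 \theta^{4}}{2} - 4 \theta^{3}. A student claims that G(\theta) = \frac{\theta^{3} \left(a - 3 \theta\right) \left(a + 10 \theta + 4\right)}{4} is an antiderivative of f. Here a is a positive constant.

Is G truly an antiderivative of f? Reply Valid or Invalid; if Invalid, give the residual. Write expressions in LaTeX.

d/d\theta[G] = \frac{3 a^{2} \theta^{2}}{4} + 7 a \theta^{3} + 3 a \theta^{2} - \frac{75 \theta^{4}}{2} - 12 \theta^{3}
d/d\theta[G] - f(\theta) = \frac{a^{2} \theta^{2}}{2} + \frac{14 a \theta^{3}}{3} + 2 a \theta^{2} - 25 \theta^{4} - 8 \theta^{3} != 0.

Invalid: d/d\theta[G] - f = \frac{a^{2} \theta^{2}}{2} + \frac{14 a \theta^{3}}{3} + 2 a \theta^{2} - 25 \theta^{4} - 8 \theta^{3}, which is not 0.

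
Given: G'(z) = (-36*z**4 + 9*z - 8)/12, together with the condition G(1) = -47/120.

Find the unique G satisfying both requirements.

G(z) = (-72*z**5 + 45*z**2 - 80*z + 60)/120

Since d/dz undoes antidifferentiation here, G(z) must give back the stated G'(z).
A general antiderivative is -3*z**5/5 + 3*z**2/8 - 2*z/3 + C.
The condition gives C = -47/120 - (-107/120) = 1/2.
So G(z) = (-72*z**5 + 45*z**2 - 80*z + 60)/120.
Check: d/dz[(-72*z**5 + 45*z**2 - 80*z + 60)/120] = -3*z**4 + 3*z/4 - 2/3, which equals G'(z).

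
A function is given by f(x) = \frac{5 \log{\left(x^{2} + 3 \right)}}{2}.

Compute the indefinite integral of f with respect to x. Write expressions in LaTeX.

F(x) = \frac{5 x \log{\left(x^{2} + 3 \right)}}{2} - 5 x + 5 \sqrt{3} \operatorname{atan}{\left(\frac{\sqrt{3} x}{3} \right)} + C

Since d/dx undoes antidifferentiation here, F'(x) = f(x) is required of F(x).
Check: d/dx[\frac{5 x \log{\left(x^{2} + 3 \right)}}{2} - 5 x + 5 \sqrt{3} \operatorname{atan}{\left(\frac{\sqrt{3} x}{3} \right)}] = \frac{5 \log{\left(x^{2} + 3 \right)}}{2} = f(x).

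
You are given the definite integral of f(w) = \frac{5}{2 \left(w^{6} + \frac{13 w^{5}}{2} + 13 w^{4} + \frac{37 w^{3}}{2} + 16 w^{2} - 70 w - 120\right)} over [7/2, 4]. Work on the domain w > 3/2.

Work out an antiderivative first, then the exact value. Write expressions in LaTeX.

Factor the denominator (\left(w + 2\right)^{2} \left(w + 4\right) \left(2 w - 3\right) \left(w^{2} + 5\right)) and decompose: f = \frac{5 \left(31 w - 26\right)}{16443 \left(w^{2} + 5\right)} + \frac{160}{15631 \left(2 w - 3\right)} - \frac{5}{924 \left(w + 4\right)} - \frac{145}{15876 \left(w + 2\right)} - \frac{5}{126 \left(w + 2\right)^{2}}; each piece integrates to a log, atan, or power term.
F(w) = \frac{25920 w \log{\left(w - \frac{3}{2} \right)} - 46255 w \log{\left(w + 2 \right)} - 27405 w \log{\left(w + 4 \right)} + 23870 w \log{\left(w^{2} + 5 \right)} - 8008 \sqrt{5} w \operatorname{atan}{\left(\frac{\sqrt{5} w}{5} \right)} + 51840 \log{\left(w - \frac{3}{2} \right)} - 92510 \log{\left(w + 2 \right)} - 54810 \log{\left(w + 4 \right)} + 47740 \log{\left(w^{2} + 5 \right)} - 16016 \sqrt{5} \operatorname{atan}{\left(\frac{\sqrt{5} w}{5} \right)} + 200970}{5064444 w + 10128888} is an antiderivative of f.
Check: d/dw[\frac{25920 w \log{\left(w - \frac{3}{2} \right)} - 46255 w \log{\left(w + 2 \right)} - 27405 w \log{\left(w + 4 \right)} + 23870 w \log{\left(w^{2} + 5 \right)} - 8008 \sqrt{5} w \operatorname{atan}{\left(\frac{\sqrt{5} w}{5} \right)} + 51840 \log{\left(w - \frac{3}{2} \right)} - 92510 \log{\left(w + 2 \right)} - 54810 \log{\left(w + 4 \right)} + 47740 \log{\left(w^{2} + 5 \right)} - 16016 \sqrt{5} \operatorname{atan}{\left(\frac{\sqrt{5} w}{5} \right)} + 200970}{5064444 w + 10128888}] = \frac{5}{2 w^{6} + 13 w^{5} + 26 w^{4} + 37 w^{3} + 32 w^{2} - 140 w - 240}, which equals f(w).
F(4) = - \frac{145 \log{\left(6 \right)}}{15876} - \frac{5 \log{\left(8 \right)}}{924} - \frac{26 \sqrt{5} \operatorname{atan}{\left(\frac{4 \sqrt{5}}{5} \right)}}{16443} + \frac{80 \log{\left(\frac{5}{2} \right)}}{15631} + \frac{5}{756} + \frac{155 \log{\left(21 \right)}}{32886}; F(7/2) = - \frac{145 \log{\left(\frac{11}{2} \right)}}{15876} - \frac{5 \log{\left(\frac{15}{2} \right)}}{924} - \frac{26 \sqrt{5} \operatorname{atan}{\left(\frac{7 \sqrt{5}}{10} \right)}}{16443} + \frac{80 \log{\left(2 \right)}}{15631} + \frac{5}{693} + \frac{155 \log{\left(\frac{69}{4} \right)}}{32886}.
Integral = F(4) - F(7/2) = - \frac{145 \log{\left(6 \right)}}{15876} - \frac{155 \log{\left(\frac{69}{4} \right)}}{32886} - \frac{5 \log{\left(8 \right)}}{924} - \frac{26 \sqrt{5} \operatorname{atan}{\left(\frac{4 \sqrt{5}}{5} \right)}}{16443} - \frac{80 \log{\left(2 \right)}}{15631} - \frac{5}{8316} + \frac{26 \sqrt{5} \operatorname{atan}{\left(\frac{7 \sqrt{5}}{10} \right)}}{16443} + \frac{80 \log{\left(\frac{5}{2} \right)}}{15631} + \frac{5 \log{\left(\frac{15}{2} \right)}}{924} + \frac{155 \log{\left(21 \right)}}{32886} + \frac{145 \log{\left(\frac{11}{2} \right)}}{15876}.

Antiderivative: F(w) = \frac{25920 w \log{\left(w - \frac{3}{2} \right)} - 46255 w \log{\left(w + 2 \right)} - 27405 w \log{\left(w + 4 \right)} + 23870 w \log{\left(w^{2} + 5 \right)} - 8008 \sqrt{5} w \operatorname{atan}{\left(\frac{\sqrt{5} w}{5} \right)} + 51840 \log{\left(w - \frac{3}{2} \right)} - 92510 \log{\left(w + 2 \right)} - 54810 \log{\left(w + 4 \right)} + 47740 \log{\left(w^{2} + 5 \right)} - 16016 \sqrt{5} \operatorname{atan}{\left(\frac{\sqrt{5} w}{5} \right)} + 200970}{5064444 w + 10128888}; value = - \frac{145 \log{\left(6 \right)}}{15876} - \frac{155 \log{\left(\frac{69}{4} \right)}}{32886} - \frac{5 \log{\left(8 \right)}}{924} - \frac{26 \sqrt{5} \operatorname{atan}{\left(\frac{4 \sqrt{5}}{5} \right)}}{16443} - \frac{80 \log{\left(2 \right)}}{15631} - \frac{5}{8316} + \frac{26 \sqrt{5} \operatorname{atan}{\left(\frac{7 \sqrt{5}}{10} \right)}}{16443} + \frac{80 \log{\left(\frac{5}{2} \right)}}{15631} + \frac{5 \log{\left(\frac{15}{2} \right)}}{924} + \frac{155 \log{\left(21 \right)}}{32886} + \frac{145 \log{\left(\frac{11}{2} \right)}}{15876}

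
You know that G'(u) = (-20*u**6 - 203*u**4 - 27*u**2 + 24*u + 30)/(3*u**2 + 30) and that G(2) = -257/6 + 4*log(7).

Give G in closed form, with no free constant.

G(u) = -4*u**5/3 - u**3/3 + u + 4*log(u**2/2 + 5) + 1/2

Recover the given G'(u) by differentiating a candidate G(u); any mismatch rules it out.
A general antiderivative is -4*u**5/3 - u**3/3 + u + 4*log(u**2/2 + 5) + 3/2 + C.
The condition gives C = -257/6 + 4*log(7) - (-251/6 + 4*log(7)) = -1.
So G(u) = -4*u**5/3 - u**3/3 + u + 4*log(u**2/2 + 5) + 1/2.
Check: d/du[-4*u**5/3 - u**3/3 + u + 4*log(u**2/2 + 5) + 1/2] = (-20*u**6 - 203*u**4 - 27*u**2 + 24*u + 30)/(3*u**2 + 30) = G'(u).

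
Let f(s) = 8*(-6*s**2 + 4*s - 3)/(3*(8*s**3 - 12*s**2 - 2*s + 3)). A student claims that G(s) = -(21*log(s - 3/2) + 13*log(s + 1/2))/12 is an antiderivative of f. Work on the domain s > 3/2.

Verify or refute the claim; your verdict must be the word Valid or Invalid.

d/ds[G] = (9 - 34*s)/(12*s**2 - 12*s - 9)
d/ds[G] - f(s) = -5/(6*s - 3) != 0.

Invalid: d/ds[G] - f = -5/(6*s - 3), which is not 0.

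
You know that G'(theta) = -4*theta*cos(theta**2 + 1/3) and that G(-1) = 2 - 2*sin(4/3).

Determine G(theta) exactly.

G(theta) = 2 - 2*sin(theta**2 + 1/3)

The substitution u = theta**2 + 1/3 works: G'(theta) is exactly (dG/du)*(du/dtheta) for that inner function.
A general antiderivative is -2*sin(theta**2 + 1/3) + C.
The condition gives C = 2 - 2*sin(4/3) - (-2*sin(4/3)) = 2.
So G(theta) = 2 - 2*sin(theta**2 + 1/3).
Check: d/dtheta[2 - 2*sin(theta**2 + 1/3)] = -4*theta*cos(theta**2 + 1/3) = G'(theta).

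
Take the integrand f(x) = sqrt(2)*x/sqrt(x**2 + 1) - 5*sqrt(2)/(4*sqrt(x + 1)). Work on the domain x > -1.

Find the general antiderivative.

F(x) = -5*sqrt(2)*sqrt(x + 1)/2 + sqrt(2)*sqrt(x**2 + 1) + C

Integrate term by term and add the pieces.
Check: d/dx[-5*sqrt(2)*sqrt(x + 1)/2 + sqrt(2)*sqrt(x**2 + 1)] = (4*sqrt(2)*x*sqrt(x + 1) - 5*sqrt(2)*sqrt(x**2 + 1))/(4*sqrt(x + 1)*sqrt(x**2 + 1)), which equals f(x).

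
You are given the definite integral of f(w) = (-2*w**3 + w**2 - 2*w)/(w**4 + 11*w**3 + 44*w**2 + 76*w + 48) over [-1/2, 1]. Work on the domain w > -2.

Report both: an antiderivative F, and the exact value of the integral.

Antiderivative: F(w) = -33*log(w + 2) + 69*log(w + 3) - 38*log(w + 4) - 12/(w + 2); value = -69*log(5/2) - 38*log(5) - 33*log(3) + 4 + 33*log(3/2) + 38*log(7/2) + 69*log(4)

Factor the denominator ((w + 2)**2*(w + 3)*(w + 4)) and decompose: f = -38/(w + 4) + 69/(w + 3) - 33/(w + 2) + 12/(w + 2)**2; each piece integrates to a log, atan, or power term.
F(w) = -33*log(w + 2) + 69*log(w + 3) - 38*log(w + 4) - 12/(w + 2) is an antiderivative of f.
Check: d/dw[-33*log(w + 2) + 69*log(w + 3) - 38*log(w + 4) - 12/(w + 2)] = (-2*w**3 + w**2 - 2*w)/(w**4 + 11*w**3 + 44*w**2 + 76*w + 48) = f(w).
F(1) = -38*log(5) - 33*log(3) - 4 + 69*log(4); F(-1/2) = -38*log(7/2) - 33*log(3/2) - 8 + 69*log(5/2).
Integral = F(1) - F(-1/2) = -69*log(5/2) - 38*log(5) - 33*log(3) + 4 + 33*log(3/2) + 38*log(7/2) + 69*log(4).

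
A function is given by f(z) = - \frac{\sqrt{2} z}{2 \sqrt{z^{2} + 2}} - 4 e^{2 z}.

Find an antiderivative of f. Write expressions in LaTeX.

An antiderivative is F(z) = - \frac{\sqrt{2 z^{2} + 4}}{2} - 2 e^{2 z}.

The integrand splits into summands that can be handled one at a time.
Check: d/dz[- \frac{\sqrt{2 z^{2} + 4}}{2} - 2 e^{2 z}] = \frac{- \sqrt{2} z - 8 \sqrt{z^{2} + 2} e^{2 z}}{2 \sqrt{z^{2} + 2}}, which equals f(z).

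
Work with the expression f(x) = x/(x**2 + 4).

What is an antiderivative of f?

An antiderivative is F(x) = log(x**2 + 4)/2.

f matches the chain-rule pattern g'(h)*h' with inner function h(x) = x**2 + 4; substituting u = h(x) collapses the integral.
Check: d/dx[log(x**2 + 4)/2] = x/(x**2 + 4) = f(x).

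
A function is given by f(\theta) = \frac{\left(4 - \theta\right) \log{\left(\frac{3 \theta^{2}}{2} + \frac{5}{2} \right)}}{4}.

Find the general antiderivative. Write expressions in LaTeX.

Since d/d\theta undoes antidifferentiation here, F'(\theta) = f(\theta) is required of F(\theta).
Check: d/d\theta[\frac{- 3 \theta^{2} \log{\left(\frac{3 \theta^{2}}{2} + \frac{5}{2} \right)} + 3 \theta^{2} + 24 \theta \log{\left(\frac{3 \theta^{2}}{2} + \frac{5}{2} \right)} - 48 \theta - 5 \log{\left(\theta^{2} + \frac{5}{3} \right)} + 16 \sqrt{15} \operatorname{atan}{\left(\frac{\sqrt{15} \theta}{5} \right)}}{24}] = - \frac{\theta \log{\left(3 \theta^{2} + 5 \right)}}{4} + \frac{\theta \log{\left(2 \right)}}{4} + \log{\left(3 \theta^{2} + 5 \right)} - \log{\left(2 \right)}, which equals f(\theta).

F(\theta) = \frac{- 3 \theta^{2} \log{\left(\frac{3 \theta^{2}}{2} + \frac{5}{2} \right)} + 3 \theta^{2} + 24 \theta \log{\left(\frac{3 \theta^{2}}{2} + \frac{5}{2} \right)} - 48 \theta - 5 \log{\left(\theta^{2} + \frac{5}{3} \right)} + 16 \sqrt{15} \operatorname{atan}{\left(\frac{\sqrt{15} \theta}{5} \right)}}{24} + C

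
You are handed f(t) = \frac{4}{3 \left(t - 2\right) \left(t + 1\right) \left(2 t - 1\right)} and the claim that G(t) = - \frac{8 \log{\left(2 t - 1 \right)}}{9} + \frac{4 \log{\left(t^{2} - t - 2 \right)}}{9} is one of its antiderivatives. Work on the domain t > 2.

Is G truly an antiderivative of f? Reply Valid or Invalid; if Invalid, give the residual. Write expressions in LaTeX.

d/dt[G] = \frac{4}{2 t^{3} - 3 t^{2} - 3 t + 2}
d/dt[G] - f(t) = \frac{8}{6 t^{3} - 9 t^{2} - 9 t + 6} != 0.

Invalid: d/dt[G] - f = \frac{8}{6 t^{3} - 9 t^{2} - 9 t + 6}, which is not 0.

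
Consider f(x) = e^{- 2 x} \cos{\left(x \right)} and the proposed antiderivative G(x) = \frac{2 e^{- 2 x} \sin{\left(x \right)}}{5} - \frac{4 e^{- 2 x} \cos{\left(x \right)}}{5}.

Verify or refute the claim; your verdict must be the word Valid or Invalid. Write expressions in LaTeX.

Invalid: d/dx[G] - f = e^{- 2 x} \cos{\left(x \right)}, which is not 0.

d/dx[G] = 2 e^{- 2 x} \cos{\left(x \right)}
d/dx[G] - f(x) = e^{- 2 x} \cos{\left(x \right)} != 0.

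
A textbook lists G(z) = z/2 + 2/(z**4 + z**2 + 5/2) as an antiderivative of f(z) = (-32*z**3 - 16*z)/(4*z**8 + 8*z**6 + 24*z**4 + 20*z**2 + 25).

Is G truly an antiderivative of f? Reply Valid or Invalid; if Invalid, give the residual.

d/dz[G] = (4*z**8 + 8*z**6 + 24*z**4 - 64*z**3 + 20*z**2 - 32*z + 25)/(8*z**8 + 16*z**6 + 48*z**4 + 40*z**2 + 50)
d/dz[G] - f(z) = 1/2 != 0.

Invalid: d/dz[G] - f = 1/2, which is not 0.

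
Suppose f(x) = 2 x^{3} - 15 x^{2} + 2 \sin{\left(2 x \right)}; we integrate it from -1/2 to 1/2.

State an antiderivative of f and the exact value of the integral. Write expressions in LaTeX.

The integrand splits into summands that can be handled one at a time.
F(x) = \frac{x^{4} - 10 x^{3} - 2 \cos{\left(2 x \right)}}{2} is an antiderivative of f.
Check: d/dx[\frac{x^{4} - 10 x^{3} - 2 \cos{\left(2 x \right)}}{2}] = 2 x^{3} - 15 x^{2} + 2 \sin{\left(2 x \right)} = f(x).
F(1/2) = - \frac{19}{32} - \cos{\left(1 \right)}; F(-1/2) = \frac{21}{32} - \cos{\left(1 \right)}.
Integral = F(1/2) - F(-1/2) = - \frac{5}{4}.

Antiderivative: F(x) = \frac{x^{4} - 10 x^{3} - 2 \cos{\left(2 x \right)}}{2}; value = - \frac{5}{4}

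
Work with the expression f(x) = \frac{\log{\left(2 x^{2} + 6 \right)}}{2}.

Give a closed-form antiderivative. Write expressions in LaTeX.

An antiderivative is F(x) = \frac{x \log{\left(x^{2} + 3 \right)}}{2} - x + \frac{x \log{\left(2 \right)}}{2} + \sqrt{3} \operatorname{atan}{\left(\frac{\sqrt{3} x}{3} \right)}.

Differentiate the proposed F(x) back; it has to land on f(x) exactly.
Check: d/dx[\frac{x \log{\left(x^{2} + 3 \right)}}{2} - x + \frac{x \log{\left(2 \right)}}{2} + \sqrt{3} \operatorname{atan}{\left(\frac{\sqrt{3} x}{3} \right)}] = \frac{\log{\left(x^{2} + 3 \right)}}{2} + \frac{\log{\left(2 \right)}}{2}, which equals f(x).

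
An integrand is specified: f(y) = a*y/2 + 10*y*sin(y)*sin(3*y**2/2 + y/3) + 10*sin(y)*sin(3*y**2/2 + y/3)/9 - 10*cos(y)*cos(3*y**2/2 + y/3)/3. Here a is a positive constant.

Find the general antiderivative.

The integrand splits into summands that can be handled one at a time.
Check: d/dy[a*y**2/4 - 10*sin(y)*cos(3*y**2/2 + y/3)/3] = a*y/2 + 10*y*sin(y)*sin(3*y**2/2 + y/3) + 10*sin(y)*sin(3*y**2/2 + y/3)/9 - 10*cos(y)*cos(3*y**2/2 + y/3)/3 = f(y).

F(y) = a*y**2/4 - 10*sin(y)*cos(3*y**2/2 + y/3)/3 + C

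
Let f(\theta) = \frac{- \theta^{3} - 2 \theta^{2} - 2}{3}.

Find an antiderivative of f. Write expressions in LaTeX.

Differentiate the proposed F(\theta) back; it has to land on f(\theta) exactly.
Check: d/d\theta[- \frac{\theta \left(3 \theta^{3} + 8 \theta^{2} + 24\right)}{36}] = - \frac{\theta^{3}}{3} - \frac{2 \theta^{2}}{3} - \frac{2}{3}, which equals f(\theta).

An antiderivative is F(\theta) = - \frac{\theta \left(3 \theta^{3} + 8 \theta^{2} + 24\right)}{36}.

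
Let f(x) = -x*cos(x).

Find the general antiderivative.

Differentiate the proposed F(x) back; it has to land on f(x) exactly.
Check: d/dx[-x*sin(x) - cos(x)] = -x*cos(x) = f(x).

F(x) = -x*sin(x) - cos(x) + C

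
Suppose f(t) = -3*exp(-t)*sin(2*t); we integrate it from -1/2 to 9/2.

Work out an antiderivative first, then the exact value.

Antiderivative: F(t) = 3*exp(-t)*sin(2*t)/5 + 6*exp(-t)*cos(2*t)/5; value = -6*exp(1/2)*cos(1)/5 + 6*exp(-9/2)*cos(9)/5 + 3*exp(-9/2)*sin(9)/5 + 3*exp(1/2)*sin(1)/5

An antiderivative F(t) passes only if d/dt[F] lands on f(t) exactly.
F(t) = 3*exp(-t)*sin(2*t)/5 + 6*exp(-t)*cos(2*t)/5 is an antiderivative of f.
Check: d/dt[3*exp(-t)*sin(2*t)/5 + 6*exp(-t)*cos(2*t)/5] = -3*exp(-t)*sin(2*t) = f(t).
F(9/2) = 6*exp(-9/2)*cos(9)/5 + 3*exp(-9/2)*sin(9)/5; F(-1/2) = -3*exp(1/2)*sin(1)/5 + 6*exp(1/2)*cos(1)/5.
Integral = F(9/2) - F(-1/2) = -6*exp(1/2)*cos(1)/5 + 6*exp(-9/2)*cos(9)/5 + 3*exp(-9/2)*sin(9)/5 + 3*exp(1/2)*sin(1)/5.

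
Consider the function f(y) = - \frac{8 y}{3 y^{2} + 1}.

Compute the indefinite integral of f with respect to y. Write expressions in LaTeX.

F(y) = - \frac{4 \log{\left(4 y^{2} + \frac{4}{3} \right)}}{3} + C

The substitution u = 4 y^{2} + \frac{4}{3} works: f is exactly (dF/du)*(du/dy) for that inner function.
Check: d/dy[- \frac{4 \log{\left(4 y^{2} + \frac{4}{3} \right)}}{3}] = - \frac{8 y}{3 y^{2} + 1} = f(y).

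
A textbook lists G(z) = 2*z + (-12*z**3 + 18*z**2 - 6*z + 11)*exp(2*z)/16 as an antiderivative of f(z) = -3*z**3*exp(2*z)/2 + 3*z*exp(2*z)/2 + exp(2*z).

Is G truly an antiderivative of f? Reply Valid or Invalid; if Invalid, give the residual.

Invalid: d/dz[G] - f = 2, which is not 0.

d/dz[G] = -3*z**3*exp(2*z)/2 + 3*z*exp(2*z)/2 + exp(2*z) + 2
d/dz[G] - f(z) = 2 != 0.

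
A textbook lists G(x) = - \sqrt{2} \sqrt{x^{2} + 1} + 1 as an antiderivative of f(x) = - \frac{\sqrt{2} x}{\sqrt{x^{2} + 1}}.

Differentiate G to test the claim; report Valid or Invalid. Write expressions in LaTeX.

Valid - the claim checks out under differentiation.

d/dx[G] = - \frac{\sqrt{2} x}{\sqrt{x^{2} + 1}}
This equals f(x) exactly, so the claim holds.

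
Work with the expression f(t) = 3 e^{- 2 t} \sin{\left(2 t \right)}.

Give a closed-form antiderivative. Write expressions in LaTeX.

Any candidate F(t) must reproduce f(t) exactly when differentiated.
Check: d/dt[- \frac{3 e^{- 2 t} \sin{\left(2 t \right)}}{4} - \frac{3 e^{- 2 t} \cos{\left(2 t \right)}}{4}] = 3 e^{- 2 t} \sin{\left(2 t \right)} = f(t).

An antiderivative is F(t) = - \frac{3 e^{- 2 t} \sin{\left(2 t \right)}}{4} - \frac{3 e^{- 2 t} \cos{\left(2 t \right)}}{4}.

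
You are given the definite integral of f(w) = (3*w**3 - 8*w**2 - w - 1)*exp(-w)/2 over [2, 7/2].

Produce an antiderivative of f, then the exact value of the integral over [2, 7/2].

Recognize the product-rule pattern: f = u'v + uv' with u = -3*w**3/2 - w**2/2 - w/2, v = exp(-w), so integration by parts undoes it.
F(w) = (-3*w**3 - w**2 - w)*exp(-w)/2 is an antiderivative of f.
Check: d/dw[(-3*w**3 - w**2 - w)*exp(-w)/2] = (3*w**3 - 8*w**2 - w - 1)*exp(-w)/2 = f(w).
F(7/2) = -1155*exp(-7/2)/16; F(2) = -15*exp(-2).
Integral = F(7/2) - F(2) = -1155*exp(-7/2)/16 + 15*exp(-2).

Antiderivative: F(w) = (-3*w**3 - w**2 - w)*exp(-w)/2; value = -1155*exp(-7/2)/16 + 15*exp(-2)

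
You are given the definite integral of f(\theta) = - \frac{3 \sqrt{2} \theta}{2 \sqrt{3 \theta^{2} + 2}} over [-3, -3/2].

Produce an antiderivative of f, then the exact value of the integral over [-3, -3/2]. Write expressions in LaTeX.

f matches the chain-rule pattern g'(h)*h' with inner function h(\theta) = \frac{3 \theta^{2}}{2} + 1; substituting u = h(\theta) collapses the integral.
F(\theta) = - \frac{\sqrt{2} \sqrt{3 \theta^{2} + 2}}{2} is an antiderivative of f.
Check: d/d\theta[- \frac{\sqrt{2} \sqrt{3 \theta^{2} + 2}}{2}] = - \frac{3 \sqrt{2} \theta}{2 \sqrt{3 \theta^{2} + 2}} = f(\theta).
F(-3/2) = - \frac{\sqrt{70}}{4}; F(-3) = - \frac{\sqrt{58}}{2}.
Integral = F(-3/2) - F(-3) = - \frac{\sqrt{70}}{4} + \frac{\sqrt{58}}{2}.

Antiderivative: F(\theta) = - \frac{\sqrt{2} \sqrt{3 \theta^{2} + 2}}{2}; value = - \frac{\sqrt{70}}{4} + \frac{\sqrt{58}}{2}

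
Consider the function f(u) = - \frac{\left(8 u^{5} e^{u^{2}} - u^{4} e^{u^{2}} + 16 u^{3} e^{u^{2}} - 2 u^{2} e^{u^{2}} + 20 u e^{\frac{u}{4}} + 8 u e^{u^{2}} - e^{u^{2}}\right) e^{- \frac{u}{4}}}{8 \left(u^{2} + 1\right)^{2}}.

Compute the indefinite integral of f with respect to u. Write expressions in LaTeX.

F(u) = - \frac{e^{u^{2} - \frac{u}{4}}}{2} + \frac{5}{4 u^{2} + 4} + C

Check any antiderivative F(u) by computing F'(u) and comparing it with f(u).
Check: d/du[- \frac{e^{u^{2} - \frac{u}{4}}}{2} + \frac{5}{4 u^{2} + 4}] = \frac{- 8 u^{5} e^{- \frac{u}{4}} e^{u^{2}} + u^{4} e^{- \frac{u}{4}} e^{u^{2}} - 16 u^{3} e^{- \frac{u}{4}} e^{u^{2}} + 2 u^{2} e^{- \frac{u}{4}} e^{u^{2}} - 20 u - 8 u e^{- \frac{u}{4}} e^{u^{2}} + e^{- \frac{u}{4}} e^{u^{2}}}{8 u^{4} + 16 u^{2} + 8}, which equals f(u).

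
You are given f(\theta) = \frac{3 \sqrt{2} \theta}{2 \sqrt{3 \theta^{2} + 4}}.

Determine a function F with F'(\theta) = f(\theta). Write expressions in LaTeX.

The substitution u = \frac{3 \theta^{2}}{2} + 2 works: f is exactly (dF/du)*(du/d\theta) for that inner function.
Check: d/d\theta[\sqrt{\frac{3 \theta^{2}}{2} + 2}] = \frac{3 \sqrt{2} \theta}{2 \sqrt{3 \theta^{2} + 4}} = f(\theta).

An antiderivative is F(\theta) = \sqrt{\frac{3 \theta^{2}}{2} + 2}.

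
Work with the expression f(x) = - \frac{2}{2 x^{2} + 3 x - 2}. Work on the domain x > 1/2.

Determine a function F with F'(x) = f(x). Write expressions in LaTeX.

An antiderivative is F(x) = - \frac{2 \log{\left(x - \frac{1}{2} \right)}}{5} + \frac{2 \log{\left(x + 2 \right)}}{5}.

The denominator factors as \left(x + 2\right) \left(2 x - 1\right); partial fractions split f into directly integrable pieces: - \frac{4}{5 \left(2 x - 1\right)} + \frac{2}{5 \left(x + 2\right)}.
Check: d/dx[- \frac{2 \log{\left(x - \frac{1}{2} \right)}}{5} + \frac{2 \log{\left(x + 2 \right)}}{5}] = - \frac{2}{2 x^{2} + 3 x - 2} = f(x).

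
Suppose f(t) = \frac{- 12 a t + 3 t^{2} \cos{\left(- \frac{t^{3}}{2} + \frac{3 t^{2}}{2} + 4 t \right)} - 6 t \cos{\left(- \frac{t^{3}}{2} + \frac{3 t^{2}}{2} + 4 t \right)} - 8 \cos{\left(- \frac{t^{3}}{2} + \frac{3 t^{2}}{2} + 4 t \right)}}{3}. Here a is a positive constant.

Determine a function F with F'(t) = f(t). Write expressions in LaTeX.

Since d/dt undoes antidifferentiation here, F'(t) = f(t) is required of F(t).
Check: d/dt[- 2 a t^{2} - \frac{2 \sin{\left(- \frac{t^{3}}{2} + \frac{3 t^{2}}{2} + 4 t \right)}}{3}] = - 4 a t + t^{2} \cos{\left(- \frac{t^{3}}{2} + \frac{3 t^{2}}{2} + 4 t \right)} - 2 t \cos{\left(- \frac{t^{3}}{2} + \frac{3 t^{2}}{2} + 4 t \right)} - \frac{8 \cos{\left(- \frac{t^{3}}{2} + \frac{3 t^{2}}{2} + 4 t \right)}}{3}, which equals f(t).

An antiderivative is F(t) = - 2 a t^{2} - \frac{2 \sin{\left(- \frac{t^{3}}{2} + \frac{3 t^{2}}{2} + 4 t \right)}}{3}.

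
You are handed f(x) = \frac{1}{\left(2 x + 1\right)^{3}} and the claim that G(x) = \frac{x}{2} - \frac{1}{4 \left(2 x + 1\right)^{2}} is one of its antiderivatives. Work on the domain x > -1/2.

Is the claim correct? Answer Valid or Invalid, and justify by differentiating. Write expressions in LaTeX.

Invalid: d/dx[G] - f = \frac{1}{2}, which is not 0.

d/dx[G] = \frac{8 x^{3} + 12 x^{2} + 6 x + 3}{16 x^{3} + 24 x^{2} + 12 x + 2}
d/dx[G] - f(x) = \frac{1}{2} != 0.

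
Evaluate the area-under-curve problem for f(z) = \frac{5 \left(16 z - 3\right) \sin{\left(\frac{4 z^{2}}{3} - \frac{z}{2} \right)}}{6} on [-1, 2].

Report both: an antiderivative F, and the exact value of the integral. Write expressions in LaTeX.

Antiderivative: F(z) = - 5 \cos{\left(\frac{4 z^{2}}{3} - \frac{z}{2} \right)}; value = 5 \cos{\left(\frac{11}{6} \right)} - 5 \cos{\left(\frac{13}{3} \right)}

The substitution u = \frac{4 z^{2}}{3} - \frac{z}{2} works: f is exactly (dF/du)*(du/dz) for that inner function.
F(z) = - 5 \cos{\left(\frac{4 z^{2}}{3} - \frac{z}{2} \right)} is an antiderivative of f.
Check: d/dz[- 5 \cos{\left(\frac{4 z^{2}}{3} - \frac{z}{2} \right)}] = \frac{40 z \sin{\left(\frac{4 z^{2}}{3} - \frac{z}{2} \right)}}{3} - \frac{5 \sin{\left(\frac{4 z^{2}}{3} - \frac{z}{2} \right)}}{2}, which equals f(z).
F(2) = - 5 \cos{\left(\frac{13}{3} \right)}; F(-1) = - 5 \cos{\left(\frac{11}{6} \right)}.
Integral = F(2) - F(-1) = 5 \cos{\left(\frac{11}{6} \right)} - 5 \cos{\left(\frac{13}{3} \right)}.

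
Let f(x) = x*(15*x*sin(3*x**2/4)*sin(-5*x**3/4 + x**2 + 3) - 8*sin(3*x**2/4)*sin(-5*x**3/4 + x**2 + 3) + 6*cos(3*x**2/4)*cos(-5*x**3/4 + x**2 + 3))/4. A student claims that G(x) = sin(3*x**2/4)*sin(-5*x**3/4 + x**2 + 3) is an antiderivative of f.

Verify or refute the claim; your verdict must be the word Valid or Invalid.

d/dx[G] = -15*x**2*sin(3*x**2/4)*cos(-5*x**3/4 + x**2 + 3)/4 + 2*x*sin(3*x**2/4)*cos(-5*x**3/4 + x**2 + 3) + 3*x*sin(-5*x**3/4 + x**2 + 3)*cos(3*x**2/4)/2
d/dx[G] - f(x) = -15*x**2*sin(3*x**2/4)*sin(-5*x**3/4 + x**2 + 3)/4 - 15*x**2*sin(3*x**2/4)*cos(-5*x**3/4 + x**2 + 3)/4 + 2*x*sin(3*x**2/4)*sin(-5*x**3/4 + x**2 + 3) + 2*x*sin(3*x**2/4)*cos(-5*x**3/4 + x**2 + 3) + 3*x*sin(-5*x**3/4 + x**2 + 3)*cos(3*x**2/4)/2 - 3*x*cos(3*x**2/4)*cos(-5*x**3/4 + x**2 + 3)/2 != 0.

Invalid: d/dx[G] - f = -15*x**2*sin(3*x**2/4)*sin(-5*x**3/4 + x**2 + 3)/4 - 15*x**2*sin(3*x**2/4)*cos(-5*x**3/4 + x**2 + 3)/4 + 2*x*sin(3*x**2/4)*sin(-5*x**3/4 + x**2 + 3) + 2*x*sin(3*x**2/4)*cos(-5*x**3/4 + x**2 + 3) + 3*x*sin(-5*x**3/4 + x**2 + 3)*cos(3*x**2/4)/2 - 3*x*cos(3*x**2/4)*cos(-5*x**3/4 + x**2 + 3)/2, which is not 0.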